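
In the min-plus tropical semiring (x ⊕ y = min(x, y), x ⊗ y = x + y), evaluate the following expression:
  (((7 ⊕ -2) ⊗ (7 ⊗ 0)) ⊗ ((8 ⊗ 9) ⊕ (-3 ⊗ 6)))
(((7 ⊕ -2) ⊗ (7 ⊗ 0)) ⊗ ((8 ⊗ 9) ⊕ (-3 ⊗ 6))) = 8

Expand innermost to outermost. Recall ⊕ takes the minimum of its arguments and ⊗ takes their sum. Working out the expression (((7 ⊕ -2) ⊗ (7 ⊗ 0)) ⊗ ((8 ⊗ 9) ⊕ (-3 ⊗ 6))) gives 8.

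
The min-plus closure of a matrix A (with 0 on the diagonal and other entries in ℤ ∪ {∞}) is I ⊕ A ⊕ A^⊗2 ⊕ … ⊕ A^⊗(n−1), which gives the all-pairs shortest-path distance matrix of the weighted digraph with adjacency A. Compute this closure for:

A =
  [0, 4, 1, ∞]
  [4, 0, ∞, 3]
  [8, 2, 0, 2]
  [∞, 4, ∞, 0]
Closure =
  [0, 3, 1, 3]
  [4, 0, 5, 3]
  [6, 2, 0, 2]
  [8, 4, 9, 0]

This is the Floyd-Warshall all-pairs shortest-path computation. For each intermediate vertex k = 0, 1, …, 3, update dist[i][j] ← min(dist[i][j], dist[i][k] + dist[k][j]). The final matrix gives, for each (i, j), the minimum total weight of any directed path from i to j (possibly empty when i = j).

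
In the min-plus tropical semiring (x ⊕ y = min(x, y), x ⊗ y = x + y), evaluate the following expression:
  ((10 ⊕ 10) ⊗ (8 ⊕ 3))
((10 ⊕ 10) ⊗ (8 ⊕ 3)) = 13

Expand innermost to outermost. Recall ⊕ takes the minimum of its arguments and ⊗ takes their sum. Working out the expression ((10 ⊕ 10) ⊗ (8 ⊕ 3)) gives 13.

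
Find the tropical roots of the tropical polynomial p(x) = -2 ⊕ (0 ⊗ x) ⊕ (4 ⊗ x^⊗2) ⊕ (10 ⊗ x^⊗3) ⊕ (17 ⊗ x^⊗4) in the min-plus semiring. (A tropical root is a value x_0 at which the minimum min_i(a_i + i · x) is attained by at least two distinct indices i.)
Roots: {-7, -6, -4, -2}

Each tropical root is a break point of the lower envelope of the lines y = a_i + i · x (there are 5 lines, with slopes 0, 1, ..., 4). Only the lines that attain the minimum somewhere contribute to roots; other lines are dominated. Here the surviving (envelope) indices are i = 4, i = 3, i = 2, i = 1, i = 0.
Intersections between consecutive envelope lines give the roots: for adjacent envelope indices i < j the intersection is x = (a_i − a_j) / (j − i). Reading off the sorted break points: {-7, -6, -4, -2}.
Verification: at each break x_0, at least two indices attain the minimum of min_i(a_i + i · x_0).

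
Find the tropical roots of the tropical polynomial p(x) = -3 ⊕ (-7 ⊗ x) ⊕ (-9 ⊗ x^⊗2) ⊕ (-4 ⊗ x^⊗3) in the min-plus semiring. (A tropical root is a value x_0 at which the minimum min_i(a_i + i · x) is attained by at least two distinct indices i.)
Roots: {-5, 2, 4}

Each tropical root is a break point of the lower envelope of the lines y = a_i + i · x (there are 4 lines, with slopes 0, 1, ..., 3). Only the lines that attain the minimum somewhere contribute to roots; other lines are dominated. Here the surviving (envelope) indices are i = 3, i = 2, i = 1, i = 0.
Intersections between consecutive envelope lines give the roots: for adjacent envelope indices i < j the intersection is x = (a_i − a_j) / (j − i). Reading off the sorted break points: {-5, 2, 4}.
Verification: at each break x_0, at least two indices attain the minimum of min_i(a_i + i · x_0).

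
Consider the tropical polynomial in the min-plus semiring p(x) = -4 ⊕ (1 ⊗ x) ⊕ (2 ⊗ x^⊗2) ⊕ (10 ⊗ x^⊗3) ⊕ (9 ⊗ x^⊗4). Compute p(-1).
p(-1) = -4

A tropical monomial a ⊗ x^⊗i evaluates to a + i · x. Evaluating each term at x = -1:
  Term 0 contributes -4 + 0 · -1 = -4
  Term 1 contributes 1 + 1 · -1 = 0
  Term 2 contributes 2 + 2 · -1 = 0
  Term 3 contributes 10 + 3 · -1 = 7
  Term 4 contributes 9 + 4 · -1 = 5
p(-1) = ⊕ of these = min[-4, 0, 0, 7, 5] = -4.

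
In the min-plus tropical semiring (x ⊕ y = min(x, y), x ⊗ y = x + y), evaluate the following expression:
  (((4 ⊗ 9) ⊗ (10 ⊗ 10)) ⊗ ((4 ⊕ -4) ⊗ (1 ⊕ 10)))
(((4 ⊗ 9) ⊗ (10 ⊗ 10)) ⊗ ((4 ⊕ -4) ⊗ (1 ⊕ 10))) = 30

Expand innermost to outermost. Recall ⊕ takes the minimum of its arguments and ⊗ takes their sum. Working out the expression (((4 ⊗ 9) ⊗ (10 ⊗ 10)) ⊗ ((4 ⊕ -4) ⊗ (1 ⊕ 10))) gives 30.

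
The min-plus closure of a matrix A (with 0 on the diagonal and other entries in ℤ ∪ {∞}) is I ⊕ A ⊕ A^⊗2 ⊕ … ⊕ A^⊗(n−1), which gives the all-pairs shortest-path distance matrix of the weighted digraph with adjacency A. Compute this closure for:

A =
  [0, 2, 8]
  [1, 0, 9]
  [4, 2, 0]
Closure =
  [0, 2, 8]
  [1, 0, 9]
  [3, 2, 0]

This is the Floyd-Warshall all-pairs shortest-path computation. For each intermediate vertex k = 0, 1, …, 2, update dist[i][j] ← min(dist[i][j], dist[i][k] + dist[k][j]). The final matrix gives, for each (i, j), the minimum total weight of any directed path from i to j (possibly empty when i = j).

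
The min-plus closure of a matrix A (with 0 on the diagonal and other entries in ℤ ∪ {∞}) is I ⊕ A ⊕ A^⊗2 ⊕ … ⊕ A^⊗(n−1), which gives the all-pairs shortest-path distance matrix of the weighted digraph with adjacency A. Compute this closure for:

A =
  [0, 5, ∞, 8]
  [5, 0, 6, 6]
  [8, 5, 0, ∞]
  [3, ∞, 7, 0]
Closure =
  [0, 5, 11, 8]
  [5, 0, 6, 6]
  [8, 5, 0, 11]
  [3, 8, 7, 0]

This is the Floyd-Warshall all-pairs shortest-path computation. For each intermediate vertex k = 0, 1, …, 3, update dist[i][j] ← min(dist[i][j], dist[i][k] + dist[k][j]). The final matrix gives, for each (i, j), the minimum total weight of any directed path from i to j (possibly empty when i = j).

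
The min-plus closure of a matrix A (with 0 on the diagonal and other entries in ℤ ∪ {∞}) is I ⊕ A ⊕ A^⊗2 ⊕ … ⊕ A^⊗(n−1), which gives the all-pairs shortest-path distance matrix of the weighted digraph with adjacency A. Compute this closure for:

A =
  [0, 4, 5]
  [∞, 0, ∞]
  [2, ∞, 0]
Closure =
  [0, 4, 5]
  [∞, 0, ∞]
  [2, 6, 0]

This is the Floyd-Warshall all-pairs shortest-path computation. For each intermediate vertex k = 0, 1, …, 2, update dist[i][j] ← min(dist[i][j], dist[i][k] + dist[k][j]). The final matrix gives, for each (i, j), the minimum total weight of any directed path from i to j (possibly empty when i = j).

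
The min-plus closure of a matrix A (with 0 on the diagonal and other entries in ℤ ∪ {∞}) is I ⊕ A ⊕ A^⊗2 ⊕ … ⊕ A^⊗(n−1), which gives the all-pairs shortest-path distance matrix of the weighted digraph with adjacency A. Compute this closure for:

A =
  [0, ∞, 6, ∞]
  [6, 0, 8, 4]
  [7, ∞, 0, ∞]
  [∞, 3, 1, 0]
Closure =
  [0, ∞, 6, ∞]
  [6, 0, 5, 4]
  [7, ∞, 0, ∞]
  [8, 3, 1, 0]

This is the Floyd-Warshall all-pairs shortest-path computation. For each intermediate vertex k = 0, 1, …, 3, update dist[i][j] ← min(dist[i][j], dist[i][k] + dist[k][j]). The final matrix gives, for each (i, j), the minimum total weight of any directed path from i to j (possibly empty when i = j).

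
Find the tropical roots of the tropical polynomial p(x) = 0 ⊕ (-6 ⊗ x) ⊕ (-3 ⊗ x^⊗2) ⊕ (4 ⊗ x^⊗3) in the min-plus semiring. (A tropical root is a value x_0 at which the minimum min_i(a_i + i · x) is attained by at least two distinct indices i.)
Roots: {-7, -3, 6}

Each tropical root is a break point of the lower envelope of the lines y = a_i + i · x (there are 4 lines, with slopes 0, 1, ..., 3). Only the lines that attain the minimum somewhere contribute to roots; other lines are dominated. Here the surviving (envelope) indices are i = 3, i = 2, i = 1, i = 0.
Intersections between consecutive envelope lines give the roots: for adjacent envelope indices i < j the intersection is x = (a_i − a_j) / (j − i). Reading off the sorted break points: {-7, -3, 6}.
Verification: at each break x_0, at least two indices attain the minimum of min_i(a_i + i · x_0).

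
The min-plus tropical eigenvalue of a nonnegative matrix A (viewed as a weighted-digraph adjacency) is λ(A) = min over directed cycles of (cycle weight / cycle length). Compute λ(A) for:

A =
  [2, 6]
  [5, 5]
λ(A) = 2

Enumerate directed cycles and compute their means (weight / length). Sample:
  cycle 0 → 0: weight = 2, length = 1, mean = 2/1 ≈ 2.000
  cycle 1 → 1: weight = 5, length = 1, mean = 5/1 ≈ 5.000
  cycle 0 → 1 → 0: weight = 11, length = 2, mean = 11/2 ≈ 5.500
  cycle 1 → 0 → 1: weight = 11, length = 2, mean = 11/2 ≈ 5.500
Minimum mean = 2.000, attained e.g. along the cycle 0 → 0 with weight 2 and length 1. So λ(A) = 2/1 = 2.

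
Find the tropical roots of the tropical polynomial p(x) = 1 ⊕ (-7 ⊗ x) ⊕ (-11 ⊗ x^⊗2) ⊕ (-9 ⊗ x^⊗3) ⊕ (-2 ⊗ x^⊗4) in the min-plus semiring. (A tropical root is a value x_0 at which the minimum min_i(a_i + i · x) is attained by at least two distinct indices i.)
Roots: {-7, -2, 4, 8}

Each tropical root is a break point of the lower envelope of the lines y = a_i + i · x (there are 5 lines, with slopes 0, 1, ..., 4). Only the lines that attain the minimum somewhere contribute to roots; other lines are dominated. Here the surviving (envelope) indices are i = 4, i = 3, i = 2, i = 1, i = 0.
Intersections between consecutive envelope lines give the roots: for adjacent envelope indices i < j the intersection is x = (a_i − a_j) / (j − i). Reading off the sorted break points: {-7, -2, 4, 8}.
Verification: at each break x_0, at least two indices attain the minimum of min_i(a_i + i · x_0).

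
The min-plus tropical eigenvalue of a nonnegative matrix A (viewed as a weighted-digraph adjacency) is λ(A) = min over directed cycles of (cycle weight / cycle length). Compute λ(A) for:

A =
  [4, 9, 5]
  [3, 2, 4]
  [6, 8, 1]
λ(A) = 1

Enumerate directed cycles and compute their means (weight / length). Sample:
  cycle 0 → 0: weight = 4, length = 1, mean = 4/1 ≈ 4.000
  cycle 1 → 1: weight = 2, length = 1, mean = 2/1 ≈ 2.000
  cycle 2 → 2: weight = 1, length = 1, mean = 1/1 ≈ 1.000
  cycle 0 → 1 → 0: weight = 12, length = 2, mean = 12/2 ≈ 6.000
  cycle 0 → 2 → 0: weight = 11, length = 2, mean = 11/2 ≈ 5.500
  cycle 1 → 0 → 1: weight = 12, length = 2, mean = 12/2 ≈ 6.000
Minimum mean = 1.000, attained e.g. along the cycle 2 → 2 with weight 1 and length 1. So λ(A) = 1/1 = 1.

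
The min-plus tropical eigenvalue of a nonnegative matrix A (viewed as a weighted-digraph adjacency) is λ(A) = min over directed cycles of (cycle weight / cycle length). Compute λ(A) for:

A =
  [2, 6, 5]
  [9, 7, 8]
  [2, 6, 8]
λ(A) = 2

Enumerate directed cycles and compute their means (weight / length). Sample:
  cycle 0 → 0: weight = 2, length = 1, mean = 2/1 ≈ 2.000
  cycle 1 → 1: weight = 7, length = 1, mean = 7/1 ≈ 7.000
  cycle 2 → 2: weight = 8, length = 1, mean = 8/1 ≈ 8.000
  cycle 0 → 1 → 0: weight = 15, length = 2, mean = 15/2 ≈ 7.500
  cycle 0 → 2 → 0: weight = 7, length = 2, mean = 7/2 ≈ 3.500
  cycle 1 → 0 → 1: weight = 15, length = 2, mean = 15/2 ≈ 7.500
Minimum mean = 2.000, attained e.g. along the cycle 0 → 0 with weight 2 and length 1. So λ(A) = 2/1 = 2.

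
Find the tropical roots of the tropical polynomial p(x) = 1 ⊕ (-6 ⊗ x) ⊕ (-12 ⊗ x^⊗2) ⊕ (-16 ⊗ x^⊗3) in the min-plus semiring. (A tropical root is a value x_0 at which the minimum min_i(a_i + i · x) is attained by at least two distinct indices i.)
Roots: {4, 6, 7}

Each tropical root is a break point of the lower envelope of the lines y = a_i + i · x (there are 4 lines, with slopes 0, 1, ..., 3). Only the lines that attain the minimum somewhere contribute to roots; other lines are dominated. Here the surviving (envelope) indices are i = 3, i = 2, i = 1, i = 0.
Intersections between consecutive envelope lines give the roots: for adjacent envelope indices i < j the intersection is x = (a_i − a_j) / (j − i). Reading off the sorted break points: {4, 6, 7}.
Verification: at each break x_0, at least two indices attain the minimum of min_i(a_i + i · x_0).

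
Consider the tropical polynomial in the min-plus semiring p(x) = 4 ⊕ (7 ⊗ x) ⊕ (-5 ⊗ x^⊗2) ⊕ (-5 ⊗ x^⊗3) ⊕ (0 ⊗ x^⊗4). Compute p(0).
p(0) = -5

A tropical monomial a ⊗ x^⊗i evaluates to a + i · x. Evaluating each term at x = 0:
  Term 0 contributes 4 + 0 · 0 = 4
  Term 1 contributes 7 + 1 · 0 = 7
  Term 2 contributes -5 + 2 · 0 = -5
  Term 3 contributes -5 + 3 · 0 = -5
  Term 4 contributes 0 + 4 · 0 = 0
p(0) = ⊕ of these = min[4, 7, -5, -5, 0] = -5.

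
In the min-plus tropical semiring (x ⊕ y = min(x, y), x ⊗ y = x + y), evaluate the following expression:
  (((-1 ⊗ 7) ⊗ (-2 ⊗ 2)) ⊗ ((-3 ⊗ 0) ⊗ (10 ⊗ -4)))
(((-1 ⊗ 7) ⊗ (-2 ⊗ 2)) ⊗ ((-3 ⊗ 0) ⊗ (10 ⊗ -4))) = 9

Expand innermost to outermost. Recall ⊕ takes the minimum of its arguments and ⊗ takes their sum. Working out the expression (((-1 ⊗ 7) ⊗ (-2 ⊗ 2)) ⊗ ((-3 ⊗ 0) ⊗ (10 ⊗ -4))) gives 9.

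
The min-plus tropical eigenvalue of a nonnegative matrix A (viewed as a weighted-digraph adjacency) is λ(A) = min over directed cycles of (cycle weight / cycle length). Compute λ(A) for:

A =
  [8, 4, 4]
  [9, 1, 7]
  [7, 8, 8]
λ(A) = 1

Enumerate directed cycles and compute their means (weight / length). Sample:
  cycle 0 → 0: weight = 8, length = 1, mean = 8/1 ≈ 8.000
  cycle 1 → 1: weight = 1, length = 1, mean = 1/1 ≈ 1.000
  cycle 2 → 2: weight = 8, length = 1, mean = 8/1 ≈ 8.000
  cycle 0 → 1 → 0: weight = 13, length = 2, mean = 13/2 ≈ 6.500
  cycle 0 → 2 → 0: weight = 11, length = 2, mean = 11/2 ≈ 5.500
  cycle 1 → 0 → 1: weight = 13, length = 2, mean = 13/2 ≈ 6.500
Minimum mean = 1.000, attained e.g. along the cycle 1 → 1 with weight 1 and length 1. So λ(A) = 1/1 = 1.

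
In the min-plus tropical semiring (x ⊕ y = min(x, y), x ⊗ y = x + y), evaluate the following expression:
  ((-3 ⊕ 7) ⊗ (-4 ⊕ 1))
((-3 ⊕ 7) ⊗ (-4 ⊕ 1)) = -7

Expand innermost to outermost. Recall ⊕ takes the minimum of its arguments and ⊗ takes their sum. Working out the expression ((-3 ⊕ 7) ⊗ (-4 ⊕ 1)) gives -7.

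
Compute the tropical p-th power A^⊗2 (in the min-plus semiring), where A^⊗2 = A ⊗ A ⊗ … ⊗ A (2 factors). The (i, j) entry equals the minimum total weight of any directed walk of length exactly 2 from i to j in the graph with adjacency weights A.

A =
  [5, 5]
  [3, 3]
A^⊗2 =
  [8, 8]
  [6, 6]

Each entry (A^⊗2)_ij equals the minimum over all length-2 walks i = v_0 → v_1 → … → v_2 = j of Σ_t A[v_t][v_{t+1}]. For example, for (i, j) = (0, 1) we minimise over 2 possible intermediate vertex sequences; the minimum is 8, attained along the walk 0 → 1 → 1.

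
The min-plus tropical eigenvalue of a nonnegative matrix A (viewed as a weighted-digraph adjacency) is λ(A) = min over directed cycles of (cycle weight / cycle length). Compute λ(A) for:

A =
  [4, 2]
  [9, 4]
λ(A) = 4

Enumerate directed cycles and compute their means (weight / length). Sample:
  cycle 0 → 0: weight = 4, length = 1, mean = 4/1 ≈ 4.000
  cycle 1 → 1: weight = 4, length = 1, mean = 4/1 ≈ 4.000
  cycle 0 → 1 → 0: weight = 11, length = 2, mean = 11/2 ≈ 5.500
  cycle 1 → 0 → 1: weight = 11, length = 2, mean = 11/2 ≈ 5.500
Minimum mean = 4.000, attained e.g. along the cycle 0 → 0 with weight 4 and length 1. So λ(A) = 4/1 = 4.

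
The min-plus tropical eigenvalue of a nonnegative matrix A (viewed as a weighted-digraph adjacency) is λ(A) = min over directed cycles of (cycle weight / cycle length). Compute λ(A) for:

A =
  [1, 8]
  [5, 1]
λ(A) = 1

Enumerate directed cycles and compute their means (weight / length). Sample:
  cycle 0 → 0: weight = 1, length = 1, mean = 1/1 ≈ 1.000
  cycle 1 → 1: weight = 1, length = 1, mean = 1/1 ≈ 1.000
  cycle 0 → 1 → 0: weight = 13, length = 2, mean = 13/2 ≈ 6.500
  cycle 1 → 0 → 1: weight = 13, length = 2, mean = 13/2 ≈ 6.500
Minimum mean = 1.000, attained e.g. along the cycle 0 → 0 with weight 1 and length 1. So λ(A) = 1/1 = 1.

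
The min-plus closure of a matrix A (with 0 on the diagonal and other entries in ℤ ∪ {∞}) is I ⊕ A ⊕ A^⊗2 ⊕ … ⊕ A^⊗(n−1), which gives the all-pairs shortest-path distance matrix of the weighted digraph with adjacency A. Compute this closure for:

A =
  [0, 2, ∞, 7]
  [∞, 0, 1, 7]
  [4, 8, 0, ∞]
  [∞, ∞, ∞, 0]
Closure =
  [0, 2, 3, 7]
  [5, 0, 1, 7]
  [4, 6, 0, 11]
  [∞, ∞, ∞, 0]

This is the Floyd-Warshall all-pairs shortest-path computation. For each intermediate vertex k = 0, 1, …, 3, update dist[i][j] ← min(dist[i][j], dist[i][k] + dist[k][j]). The final matrix gives, for each (i, j), the minimum total weight of any directed path from i to j (possibly empty when i = j).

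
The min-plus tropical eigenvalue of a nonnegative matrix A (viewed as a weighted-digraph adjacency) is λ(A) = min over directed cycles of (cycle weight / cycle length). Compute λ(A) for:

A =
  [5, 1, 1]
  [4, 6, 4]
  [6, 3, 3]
λ(A) = 5/2

Enumerate directed cycles and compute their means (weight / length). Sample:
  cycle 0 → 0: weight = 5, length = 1, mean = 5/1 ≈ 5.000
  cycle 1 → 1: weight = 6, length = 1, mean = 6/1 ≈ 6.000
  cycle 2 → 2: weight = 3, length = 1, mean = 3/1 ≈ 3.000
  cycle 0 → 1 → 0: weight = 5, length = 2, mean = 5/2 ≈ 2.500
  cycle 0 → 2 → 0: weight = 7, length = 2, mean = 7/2 ≈ 3.500
  cycle 1 → 0 → 1: weight = 5, length = 2, mean = 5/2 ≈ 2.500
Minimum mean = 2.500, attained e.g. along the cycle 0 → 1 → 0 with weight 5 and length 2. So λ(A) = 5/2 = 5/2.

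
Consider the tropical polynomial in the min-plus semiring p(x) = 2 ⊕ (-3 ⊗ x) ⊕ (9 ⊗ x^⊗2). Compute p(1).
p(1) = -2

A tropical monomial a ⊗ x^⊗i evaluates to a + i · x. Evaluating each term at x = 1:
  Term 0 contributes 2 + 0 · 1 = 2
  Term 1 contributes -3 + 1 · 1 = -2
  Term 2 contributes 9 + 2 · 1 = 11
p(1) = ⊕ of these = min[2, -2, 11] = -2.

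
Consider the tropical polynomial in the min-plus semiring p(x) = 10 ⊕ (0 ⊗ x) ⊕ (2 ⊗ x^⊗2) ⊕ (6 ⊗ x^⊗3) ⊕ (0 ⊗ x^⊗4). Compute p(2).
p(2) = 2

A tropical monomial a ⊗ x^⊗i evaluates to a + i · x. Evaluating each term at x = 2:
  Term 0 contributes 10 + 0 · 2 = 10
  Term 1 contributes 0 + 1 · 2 = 2
  Term 2 contributes 2 + 2 · 2 = 6
  Term 3 contributes 6 + 3 · 2 = 12
  Term 4 contributes 0 + 4 · 2 = 8
p(2) = ⊕ of these = min[10, 2, 6, 12, 8] = 2.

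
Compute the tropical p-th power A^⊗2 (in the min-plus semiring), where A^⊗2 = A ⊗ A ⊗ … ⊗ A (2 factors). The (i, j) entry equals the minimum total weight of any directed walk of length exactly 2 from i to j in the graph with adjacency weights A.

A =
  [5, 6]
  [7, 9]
A^⊗2 =
  [10, 11]
  [12, 13]

Each entry (A^⊗2)_ij equals the minimum over all length-2 walks i = v_0 → v_1 → … → v_2 = j of Σ_t A[v_t][v_{t+1}]. For example, for (i, j) = (0, 1) we minimise over 2 possible intermediate vertex sequences; the minimum is 11, attained along the walk 0 → 0 → 1.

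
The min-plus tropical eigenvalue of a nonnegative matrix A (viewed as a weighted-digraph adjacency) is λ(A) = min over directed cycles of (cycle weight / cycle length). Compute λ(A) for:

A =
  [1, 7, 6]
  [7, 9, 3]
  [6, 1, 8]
λ(A) = 1

Enumerate directed cycles and compute their means (weight / length). Sample:
  cycle 0 → 0: weight = 1, length = 1, mean = 1/1 ≈ 1.000
  cycle 1 → 1: weight = 9, length = 1, mean = 9/1 ≈ 9.000
  cycle 2 → 2: weight = 8, length = 1, mean = 8/1 ≈ 8.000
  cycle 0 → 1 → 0: weight = 14, length = 2, mean = 14/2 ≈ 7.000
  cycle 0 → 2 → 0: weight = 12, length = 2, mean = 12/2 ≈ 6.000
  cycle 1 → 0 → 1: weight = 14, length = 2, mean = 14/2 ≈ 7.000
Minimum mean = 1.000, attained e.g. along the cycle 0 → 0 with weight 1 and length 1. So λ(A) = 1/1 = 1.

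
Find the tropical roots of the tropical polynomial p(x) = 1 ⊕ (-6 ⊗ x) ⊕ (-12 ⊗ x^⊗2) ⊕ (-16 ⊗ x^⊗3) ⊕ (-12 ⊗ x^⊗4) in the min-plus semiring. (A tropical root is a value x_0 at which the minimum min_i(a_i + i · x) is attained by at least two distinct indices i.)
Roots: {-4, 4, 6, 7}

Each tropical root is a break point of the lower envelope of the lines y = a_i + i · x (there are 5 lines, with slopes 0, 1, ..., 4). Only the lines that attain the minimum somewhere contribute to roots; other lines are dominated. Here the surviving (envelope) indices are i = 4, i = 3, i = 2, i = 1, i = 0.
Intersections between consecutive envelope lines give the roots: for adjacent envelope indices i < j the intersection is x = (a_i − a_j) / (j − i). Reading off the sorted break points: {-4, 4, 6, 7}.
Verification: at each break x_0, at least two indices attain the minimum of min_i(a_i + i · x_0).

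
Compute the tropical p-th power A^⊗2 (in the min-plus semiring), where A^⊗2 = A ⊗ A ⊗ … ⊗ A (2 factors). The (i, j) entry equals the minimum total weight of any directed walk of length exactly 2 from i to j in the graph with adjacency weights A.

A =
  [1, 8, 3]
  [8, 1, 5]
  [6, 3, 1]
A^⊗2 =
  [2, 6, 4]
  [9, 2, 6]
  [7, 4, 2]

Each entry (A^⊗2)_ij equals the minimum over all length-2 walks i = v_0 → v_1 → … → v_2 = j of Σ_t A[v_t][v_{t+1}]. For example, for (i, j) = (0, 2) we minimise over 3 possible intermediate vertex sequences; the minimum is 4, attained along the walk 0 → 0 → 2.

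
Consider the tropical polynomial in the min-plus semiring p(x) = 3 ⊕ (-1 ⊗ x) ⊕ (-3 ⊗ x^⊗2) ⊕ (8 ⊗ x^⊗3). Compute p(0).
p(0) = -3

A tropical monomial a ⊗ x^⊗i evaluates to a + i · x. Evaluating each term at x = 0:
  Term 0 contributes 3 + 0 · 0 = 3
  Term 1 contributes -1 + 1 · 0 = -1
  Term 2 contributes -3 + 2 · 0 = -3
  Term 3 contributes 8 + 3 · 0 = 8
p(0) = ⊕ of these = min[3, -1, -3, 8] = -3.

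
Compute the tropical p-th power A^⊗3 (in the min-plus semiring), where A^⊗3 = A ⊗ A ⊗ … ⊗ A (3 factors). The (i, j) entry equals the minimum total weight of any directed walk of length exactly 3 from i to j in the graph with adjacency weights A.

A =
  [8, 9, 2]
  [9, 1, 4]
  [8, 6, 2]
A^⊗3 =
  [12, 9, 6]
  [11, 3, 6]
  [12, 8, 6]

Each entry (A^⊗3)_ij equals the minimum over all length-3 walks i = v_0 → v_1 → … → v_3 = j of Σ_t A[v_t][v_{t+1}]. For example, for (i, j) = (0, 2) we minimise over 9 possible intermediate vertex sequences; the minimum is 6, attained along the walk 0 → 2 → 2 → 2.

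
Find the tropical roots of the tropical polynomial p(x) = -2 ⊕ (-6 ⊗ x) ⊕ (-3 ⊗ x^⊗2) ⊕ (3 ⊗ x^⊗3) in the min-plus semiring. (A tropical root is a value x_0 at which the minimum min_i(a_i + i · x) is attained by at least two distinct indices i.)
Roots: {-6, -3, 4}

Each tropical root is a break point of the lower envelope of the lines y = a_i + i · x (there are 4 lines, with slopes 0, 1, ..., 3). Only the lines that attain the minimum somewhere contribute to roots; other lines are dominated. Here the surviving (envelope) indices are i = 3, i = 2, i = 1, i = 0.
Intersections between consecutive envelope lines give the roots: for adjacent envelope indices i < j the intersection is x = (a_i − a_j) / (j − i). Reading off the sorted break points: {-6, -3, 4}.
Verification: at each break x_0, at least two indices attain the minimum of min_i(a_i + i · x_0).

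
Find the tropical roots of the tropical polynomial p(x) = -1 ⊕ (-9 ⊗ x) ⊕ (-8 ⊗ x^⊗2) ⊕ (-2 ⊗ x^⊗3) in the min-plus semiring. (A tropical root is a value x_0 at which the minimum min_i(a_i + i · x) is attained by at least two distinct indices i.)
Roots: {-6, -1, 8}

Each tropical root is a break point of the lower envelope of the lines y = a_i + i · x (there are 4 lines, with slopes 0, 1, ..., 3). Only the lines that attain the minimum somewhere contribute to roots; other lines are dominated. Here the surviving (envelope) indices are i = 3, i = 2, i = 1, i = 0.
Intersections between consecutive envelope lines give the roots: for adjacent envelope indices i < j the intersection is x = (a_i − a_j) / (j − i). Reading off the sorted break points: {-6, -1, 8}.
Verification: at each break x_0, at least two indices attain the minimum of min_i(a_i + i · x_0).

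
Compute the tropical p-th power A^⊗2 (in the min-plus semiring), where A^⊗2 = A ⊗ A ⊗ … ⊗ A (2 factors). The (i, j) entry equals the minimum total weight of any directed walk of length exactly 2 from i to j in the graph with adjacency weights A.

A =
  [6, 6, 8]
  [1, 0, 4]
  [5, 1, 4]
A^⊗2 =
  [7, 6, 10]
  [1, 0, 4]
  [2, 1, 5]

Each entry (A^⊗2)_ij equals the minimum over all length-2 walks i = v_0 → v_1 → … → v_2 = j of Σ_t A[v_t][v_{t+1}]. For example, for (i, j) = (0, 2) we minimise over 3 possible intermediate vertex sequences; the minimum is 10, attained along the walk 0 → 1 → 2.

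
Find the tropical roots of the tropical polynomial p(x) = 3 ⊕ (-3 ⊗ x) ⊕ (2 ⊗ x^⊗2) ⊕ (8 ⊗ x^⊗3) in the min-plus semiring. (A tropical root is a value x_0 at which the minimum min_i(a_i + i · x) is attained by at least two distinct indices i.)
Roots: {-6, -5, 6}

Each tropical root is a break point of the lower envelope of the lines y = a_i + i · x (there are 4 lines, with slopes 0, 1, ..., 3). Only the lines that attain the minimum somewhere contribute to roots; other lines are dominated. Here the surviving (envelope) indices are i = 3, i = 2, i = 1, i = 0.
Intersections between consecutive envelope lines give the roots: for adjacent envelope indices i < j the intersection is x = (a_i − a_j) / (j − i). Reading off the sorted break points: {-6, -5, 6}.
Verification: at each break x_0, at least two indices attain the minimum of min_i(a_i + i · x_0).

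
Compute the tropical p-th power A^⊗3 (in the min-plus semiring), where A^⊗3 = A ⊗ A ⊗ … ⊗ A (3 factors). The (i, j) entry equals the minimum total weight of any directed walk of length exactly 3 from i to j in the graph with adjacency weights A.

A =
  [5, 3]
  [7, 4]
A^⊗3 =
  [14, 11]
  [15, 12]

Each entry (A^⊗3)_ij equals the minimum over all length-3 walks i = v_0 → v_1 → … → v_3 = j of Σ_t A[v_t][v_{t+1}]. For example, for (i, j) = (0, 1) we minimise over 4 possible intermediate vertex sequences; the minimum is 11, attained along the walk 0 → 1 → 1 → 1.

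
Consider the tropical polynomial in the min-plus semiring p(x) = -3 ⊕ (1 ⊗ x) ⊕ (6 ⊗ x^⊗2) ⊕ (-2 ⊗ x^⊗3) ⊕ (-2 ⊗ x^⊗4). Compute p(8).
p(8) = -3

A tropical monomial a ⊗ x^⊗i evaluates to a + i · x. Evaluating each term at x = 8:
  Term 0 contributes -3 + 0 · 8 = -3
  Term 1 contributes 1 + 1 · 8 = 9
  Term 2 contributes 6 + 2 · 8 = 22
  Term 3 contributes -2 + 3 · 8 = 22
  Term 4 contributes -2 + 4 · 8 = 30
p(8) = ⊕ of these = min[-3, 9, 22, 22, 30] = -3.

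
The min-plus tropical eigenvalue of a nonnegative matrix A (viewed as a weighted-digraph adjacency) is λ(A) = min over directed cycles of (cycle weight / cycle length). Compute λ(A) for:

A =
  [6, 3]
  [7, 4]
λ(A) = 4

Enumerate directed cycles and compute their means (weight / length). Sample:
  cycle 0 → 0: weight = 6, length = 1, mean = 6/1 ≈ 6.000
  cycle 1 → 1: weight = 4, length = 1, mean = 4/1 ≈ 4.000
  cycle 0 → 1 → 0: weight = 10, length = 2, mean = 10/2 ≈ 5.000
  cycle 1 → 0 → 1: weight = 10, length = 2, mean = 10/2 ≈ 5.000
Minimum mean = 4.000, attained e.g. along the cycle 1 → 1 with weight 4 and length 1. So λ(A) = 4/1 = 4.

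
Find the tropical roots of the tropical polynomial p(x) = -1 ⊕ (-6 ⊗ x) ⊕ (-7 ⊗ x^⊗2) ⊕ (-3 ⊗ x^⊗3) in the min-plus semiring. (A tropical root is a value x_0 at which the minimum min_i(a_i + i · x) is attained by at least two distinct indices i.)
Roots: {-4, 1, 5}

Each tropical root is a break point of the lower envelope of the lines y = a_i + i · x (there are 4 lines, with slopes 0, 1, ..., 3). Only the lines that attain the minimum somewhere contribute to roots; other lines are dominated. Here the surviving (envelope) indices are i = 3, i = 2, i = 1, i = 0.
Intersections between consecutive envelope lines give the roots: for adjacent envelope indices i < j the intersection is x = (a_i − a_j) / (j − i). Reading off the sorted break points: {-4, 1, 5}.
Verification: at each break x_0, at least two indices attain the minimum of min_i(a_i + i · x_0).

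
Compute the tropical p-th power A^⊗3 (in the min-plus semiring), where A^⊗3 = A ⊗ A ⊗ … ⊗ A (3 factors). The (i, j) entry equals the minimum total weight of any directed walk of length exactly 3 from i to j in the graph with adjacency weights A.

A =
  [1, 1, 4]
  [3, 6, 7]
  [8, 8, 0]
A^⊗3 =
  [3, 3, 4]
  [5, 5, 7]
  [8, 8, 0]

Each entry (A^⊗3)_ij equals the minimum over all length-3 walks i = v_0 → v_1 → … → v_3 = j of Σ_t A[v_t][v_{t+1}]. For example, for (i, j) = (0, 2) we minimise over 9 possible intermediate vertex sequences; the minimum is 4, attained along the walk 0 → 2 → 2 → 2.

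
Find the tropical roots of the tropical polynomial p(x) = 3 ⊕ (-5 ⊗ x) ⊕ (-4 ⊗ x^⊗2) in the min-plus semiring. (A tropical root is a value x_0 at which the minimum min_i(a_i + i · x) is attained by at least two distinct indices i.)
Roots: {-1, 8}

Each tropical root is a break point of the lower envelope of the lines y = a_i + i · x (there are 3 lines, with slopes 0, 1, ..., 2). Only the lines that attain the minimum somewhere contribute to roots; other lines are dominated. Here the surviving (envelope) indices are i = 2, i = 1, i = 0.
Intersections between consecutive envelope lines give the roots: for adjacent envelope indices i < j the intersection is x = (a_i − a_j) / (j − i). Reading off the sorted break points: {-1, 8}.
Verification: at each break x_0, at least two indices attain the minimum of min_i(a_i + i · x_0).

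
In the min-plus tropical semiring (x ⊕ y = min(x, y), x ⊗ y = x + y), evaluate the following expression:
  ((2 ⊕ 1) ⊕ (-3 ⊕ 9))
((2 ⊕ 1) ⊕ (-3 ⊕ 9)) = -3

Expand innermost to outermost. Recall ⊕ takes the minimum of its arguments and ⊗ takes their sum. Working out the expression ((2 ⊕ 1) ⊕ (-3 ⊕ 9)) gives -3.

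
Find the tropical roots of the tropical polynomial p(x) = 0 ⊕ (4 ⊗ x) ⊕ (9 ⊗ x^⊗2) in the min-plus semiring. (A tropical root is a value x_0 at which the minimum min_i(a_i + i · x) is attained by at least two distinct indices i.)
Roots: {-5, -4}

Each tropical root is a break point of the lower envelope of the lines y = a_i + i · x (there are 3 lines, with slopes 0, 1, ..., 2). Only the lines that attain the minimum somewhere contribute to roots; other lines are dominated. Here the surviving (envelope) indices are i = 2, i = 1, i = 0.
Intersections between consecutive envelope lines give the roots: for adjacent envelope indices i < j the intersection is x = (a_i − a_j) / (j − i). Reading off the sorted break points: {-5, -4}.
Verification: at each break x_0, at least two indices attain the minimum of min_i(a_i + i · x_0).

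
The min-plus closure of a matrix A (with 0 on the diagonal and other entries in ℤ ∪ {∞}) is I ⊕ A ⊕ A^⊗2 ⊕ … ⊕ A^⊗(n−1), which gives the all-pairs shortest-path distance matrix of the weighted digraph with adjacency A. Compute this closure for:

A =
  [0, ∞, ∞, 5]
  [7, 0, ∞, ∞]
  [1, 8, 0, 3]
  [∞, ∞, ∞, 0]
Closure =
  [0, ∞, ∞, 5]
  [7, 0, ∞, 12]
  [1, 8, 0, 3]
  [∞, ∞, ∞, 0]

This is the Floyd-Warshall all-pairs shortest-path computation. For each intermediate vertex k = 0, 1, …, 3, update dist[i][j] ← min(dist[i][j], dist[i][k] + dist[k][j]). The final matrix gives, for each (i, j), the minimum total weight of any directed path from i to j (possibly empty when i = j).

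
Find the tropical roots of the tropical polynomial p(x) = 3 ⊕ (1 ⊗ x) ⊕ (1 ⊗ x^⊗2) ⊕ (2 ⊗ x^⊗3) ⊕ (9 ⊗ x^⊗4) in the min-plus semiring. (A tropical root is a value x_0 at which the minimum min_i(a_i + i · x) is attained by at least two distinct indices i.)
Roots: {-7, -1, 0, 2}

Each tropical root is a break point of the lower envelope of the lines y = a_i + i · x (there are 5 lines, with slopes 0, 1, ..., 4). Only the lines that attain the minimum somewhere contribute to roots; other lines are dominated. Here the surviving (envelope) indices are i = 4, i = 3, i = 2, i = 1, i = 0.
Intersections between consecutive envelope lines give the roots: for adjacent envelope indices i < j the intersection is x = (a_i − a_j) / (j − i). Reading off the sorted break points: {-7, -1, 0, 2}.
Verification: at each break x_0, at least two indices attain the minimum of min_i(a_i + i · x_0).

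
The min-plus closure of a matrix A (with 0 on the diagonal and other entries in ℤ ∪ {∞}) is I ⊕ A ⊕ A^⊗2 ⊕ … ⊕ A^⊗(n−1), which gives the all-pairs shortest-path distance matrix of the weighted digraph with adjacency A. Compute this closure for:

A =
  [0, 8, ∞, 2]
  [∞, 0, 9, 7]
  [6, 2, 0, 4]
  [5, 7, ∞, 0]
Closure =
  [0, 8, 17, 2]
  [12, 0, 9, 7]
  [6, 2, 0, 4]
  [5, 7, 16, 0]

This is the Floyd-Warshall all-pairs shortest-path computation. For each intermediate vertex k = 0, 1, …, 3, update dist[i][j] ← min(dist[i][j], dist[i][k] + dist[k][j]). The final matrix gives, for each (i, j), the minimum total weight of any directed path from i to j (possibly empty when i = j).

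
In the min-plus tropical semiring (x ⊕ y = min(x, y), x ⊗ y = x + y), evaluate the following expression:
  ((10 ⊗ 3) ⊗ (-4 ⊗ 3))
((10 ⊗ 3) ⊗ (-4 ⊗ 3)) = 12

Expand innermost to outermost. Recall ⊕ takes the minimum of its arguments and ⊗ takes their sum. Working out the expression ((10 ⊗ 3) ⊗ (-4 ⊗ 3)) gives 12.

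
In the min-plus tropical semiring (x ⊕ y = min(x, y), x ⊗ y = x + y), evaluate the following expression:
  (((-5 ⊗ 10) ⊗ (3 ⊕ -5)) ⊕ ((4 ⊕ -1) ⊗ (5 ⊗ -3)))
(((-5 ⊗ 10) ⊗ (3 ⊕ -5)) ⊕ ((4 ⊕ -1) ⊗ (5 ⊗ -3))) = 0

Expand innermost to outermost. Recall ⊕ takes the minimum of its arguments and ⊗ takes their sum. Working out the expression (((-5 ⊗ 10) ⊗ (3 ⊕ -5)) ⊕ ((4 ⊕ -1) ⊗ (5 ⊗ -3))) gives 0.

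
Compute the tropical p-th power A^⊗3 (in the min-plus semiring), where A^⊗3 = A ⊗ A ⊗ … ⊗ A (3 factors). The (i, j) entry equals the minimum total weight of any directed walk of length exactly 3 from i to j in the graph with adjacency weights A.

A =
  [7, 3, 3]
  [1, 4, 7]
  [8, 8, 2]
A^⊗3 =
  [8, 7, 7]
  [5, 8, 6]
  [11, 12, 6]

Each entry (A^⊗3)_ij equals the minimum over all length-3 walks i = v_0 → v_1 → … → v_3 = j of Σ_t A[v_t][v_{t+1}]. For example, for (i, j) = (0, 2) we minimise over 9 possible intermediate vertex sequences; the minimum is 7, attained along the walk 0 → 1 → 0 → 2.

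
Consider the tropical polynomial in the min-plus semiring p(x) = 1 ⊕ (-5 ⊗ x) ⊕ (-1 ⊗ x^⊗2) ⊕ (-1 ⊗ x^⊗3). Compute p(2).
p(2) = -3

A tropical monomial a ⊗ x^⊗i evaluates to a + i · x. Evaluating each term at x = 2:
  Term 0 contributes 1 + 0 · 2 = 1
  Term 1 contributes -5 + 1 · 2 = -3
  Term 2 contributes -1 + 2 · 2 = 3
  Term 3 contributes -1 + 3 · 2 = 5
p(2) = ⊕ of these = min[1, -3, 3, 5] = -3.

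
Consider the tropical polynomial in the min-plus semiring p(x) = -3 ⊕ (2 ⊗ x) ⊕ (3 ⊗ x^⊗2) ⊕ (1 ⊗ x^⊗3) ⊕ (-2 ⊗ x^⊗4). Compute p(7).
p(7) = -3

A tropical monomial a ⊗ x^⊗i evaluates to a + i · x. Evaluating each term at x = 7:
  Term 0 contributes -3 + 0 · 7 = -3
  Term 1 contributes 2 + 1 · 7 = 9
  Term 2 contributes 3 + 2 · 7 = 17
  Term 3 contributes 1 + 3 · 7 = 22
  Term 4 contributes -2 + 4 · 7 = 26
p(7) = ⊕ of these = min[-3, 9, 17, 22, 26] = -3.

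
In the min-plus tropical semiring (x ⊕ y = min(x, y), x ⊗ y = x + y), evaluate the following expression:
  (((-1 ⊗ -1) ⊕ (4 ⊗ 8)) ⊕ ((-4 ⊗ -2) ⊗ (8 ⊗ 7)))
(((-1 ⊗ -1) ⊕ (4 ⊗ 8)) ⊕ ((-4 ⊗ -2) ⊗ (8 ⊗ 7))) = -2

Expand innermost to outermost. Recall ⊕ takes the minimum of its arguments and ⊗ takes their sum. Working out the expression (((-1 ⊗ -1) ⊕ (4 ⊗ 8)) ⊕ ((-4 ⊗ -2) ⊗ (8 ⊗ 7))) gives -2.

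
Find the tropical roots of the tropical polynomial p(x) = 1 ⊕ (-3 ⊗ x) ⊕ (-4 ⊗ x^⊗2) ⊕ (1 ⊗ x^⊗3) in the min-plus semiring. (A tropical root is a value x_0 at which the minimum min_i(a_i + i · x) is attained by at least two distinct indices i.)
Roots: {-5, 1, 4}

Each tropical root is a break point of the lower envelope of the lines y = a_i + i · x (there are 4 lines, with slopes 0, 1, ..., 3). Only the lines that attain the minimum somewhere contribute to roots; other lines are dominated. Here the surviving (envelope) indices are i = 3, i = 2, i = 1, i = 0.
Intersections between consecutive envelope lines give the roots: for adjacent envelope indices i < j the intersection is x = (a_i − a_j) / (j − i). Reading off the sorted break points: {-5, 1, 4}.
Verification: at each break x_0, at least two indices attain the minimum of min_i(a_i + i · x_0).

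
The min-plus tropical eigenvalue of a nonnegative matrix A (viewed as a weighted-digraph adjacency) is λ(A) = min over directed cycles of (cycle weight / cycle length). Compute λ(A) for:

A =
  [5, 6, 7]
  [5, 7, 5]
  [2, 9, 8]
λ(A) = 13/3

Enumerate directed cycles and compute their means (weight / length). Sample:
  cycle 0 → 0: weight = 5, length = 1, mean = 5/1 ≈ 5.000
  cycle 1 → 1: weight = 7, length = 1, mean = 7/1 ≈ 7.000
  cycle 2 → 2: weight = 8, length = 1, mean = 8/1 ≈ 8.000
  cycle 0 → 1 → 0: weight = 11, length = 2, mean = 11/2 ≈ 5.500
  cycle 0 → 2 → 0: weight = 9, length = 2, mean = 9/2 ≈ 4.500
  cycle 1 → 0 → 1: weight = 11, length = 2, mean = 11/2 ≈ 5.500
Minimum mean = 4.333, attained e.g. along the cycle 0 → 1 → 2 → 0 with weight 13 and length 3. So λ(A) = 13/3 = 13/3.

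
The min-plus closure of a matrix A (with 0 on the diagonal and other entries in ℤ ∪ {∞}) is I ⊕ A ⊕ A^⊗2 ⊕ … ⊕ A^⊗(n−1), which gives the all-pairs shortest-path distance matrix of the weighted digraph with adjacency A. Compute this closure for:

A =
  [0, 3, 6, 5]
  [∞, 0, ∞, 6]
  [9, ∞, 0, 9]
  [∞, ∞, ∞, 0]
Closure =
  [0, 3, 6, 5]
  [∞, 0, ∞, 6]
  [9, 12, 0, 9]
  [∞, ∞, ∞, 0]

This is the Floyd-Warshall all-pairs shortest-path computation. For each intermediate vertex k = 0, 1, …, 3, update dist[i][j] ← min(dist[i][j], dist[i][k] + dist[k][j]). The final matrix gives, for each (i, j), the minimum total weight of any directed path from i to j (possibly empty when i = j).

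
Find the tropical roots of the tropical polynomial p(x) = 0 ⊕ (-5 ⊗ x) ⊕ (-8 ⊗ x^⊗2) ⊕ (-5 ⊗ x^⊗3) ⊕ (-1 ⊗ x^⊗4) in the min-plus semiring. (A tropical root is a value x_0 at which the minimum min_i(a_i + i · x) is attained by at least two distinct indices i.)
Roots: {-4, -3, 3, 5}

Each tropical root is a break point of the lower envelope of the lines y = a_i + i · x (there are 5 lines, with slopes 0, 1, ..., 4). Only the lines that attain the minimum somewhere contribute to roots; other lines are dominated. Here the surviving (envelope) indices are i = 4, i = 3, i = 2, i = 1, i = 0.
Intersections between consecutive envelope lines give the roots: for adjacent envelope indices i < j the intersection is x = (a_i − a_j) / (j − i). Reading off the sorted break points: {-4, -3, 3, 5}.
Verification: at each break x_0, at least two indices attain the minimum of min_i(a_i + i · x_0).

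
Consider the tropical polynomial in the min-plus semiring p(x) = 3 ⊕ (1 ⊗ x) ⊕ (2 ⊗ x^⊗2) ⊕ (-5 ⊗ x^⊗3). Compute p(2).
p(2) = 1

A tropical monomial a ⊗ x^⊗i evaluates to a + i · x. Evaluating each term at x = 2:
  Term 0 contributes 3 + 0 · 2 = 3
  Term 1 contributes 1 + 1 · 2 = 3
  Term 2 contributes 2 + 2 · 2 = 6
  Term 3 contributes -5 + 3 · 2 = 1
p(2) = ⊕ of these = min[3, 3, 6, 1] = 1.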